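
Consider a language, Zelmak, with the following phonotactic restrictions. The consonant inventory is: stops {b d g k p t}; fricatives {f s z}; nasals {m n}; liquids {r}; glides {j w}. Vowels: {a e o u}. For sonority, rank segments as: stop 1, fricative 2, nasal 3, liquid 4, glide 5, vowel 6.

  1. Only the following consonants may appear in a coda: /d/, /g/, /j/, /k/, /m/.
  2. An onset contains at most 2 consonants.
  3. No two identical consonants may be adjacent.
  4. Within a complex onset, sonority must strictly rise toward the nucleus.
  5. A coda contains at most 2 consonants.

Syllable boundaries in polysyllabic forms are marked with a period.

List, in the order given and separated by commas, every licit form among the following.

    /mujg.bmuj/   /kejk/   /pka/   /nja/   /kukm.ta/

/mujg.bmuj/, /kejk/, /nja/, /kukm.ta/

/mujg.bmuj/ — σ1 onset /m/, coda /jg/ (2C) ok; σ2 onset /bm/ (1→3 rises), coda /j/ ok → licit
/kejk/ — σ1 onset /k/, coda /jk/ (2C) ok → licit
/pka/ — violates constraint 4: syllable 1 onset /pk/: /p/ (stop, 1) → /k/ (stop, 1) does not rise → illicit
/nja/ — σ1 onset /nj/ (3→5 rises), coda /∅/ ok → licit
/kukm.ta/ — σ1 onset /k/, coda /km/ (2C) ok; σ2 onset /t/, coda /∅/ ok → licit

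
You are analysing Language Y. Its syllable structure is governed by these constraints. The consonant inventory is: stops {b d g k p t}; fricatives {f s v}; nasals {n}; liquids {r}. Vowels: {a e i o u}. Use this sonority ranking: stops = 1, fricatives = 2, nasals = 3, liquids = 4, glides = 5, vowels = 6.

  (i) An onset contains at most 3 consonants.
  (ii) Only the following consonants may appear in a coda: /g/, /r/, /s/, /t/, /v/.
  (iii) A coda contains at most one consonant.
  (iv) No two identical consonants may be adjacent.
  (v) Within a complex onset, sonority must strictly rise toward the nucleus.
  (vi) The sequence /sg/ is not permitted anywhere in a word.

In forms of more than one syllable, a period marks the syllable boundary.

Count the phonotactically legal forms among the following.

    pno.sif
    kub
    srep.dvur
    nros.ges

pno.sif — violates constraint (ii): syllable 2 coda contains /f/, which is not a licensed coda consonant → phonotactically illegal
kub — violates constraint (ii): syllable 1 coda contains /b/, which is not a licensed coda consonant → phonotactically illegal
srep.dvur — violates constraint (ii): syllable 1 coda contains /p/, which is not a licensed coda consonant → phonotactically illegal
nros.ges — violates constraint (vi): contains banned sequence /sg/ → phonotactically illegal
No form is phonotactically legal → 0.

0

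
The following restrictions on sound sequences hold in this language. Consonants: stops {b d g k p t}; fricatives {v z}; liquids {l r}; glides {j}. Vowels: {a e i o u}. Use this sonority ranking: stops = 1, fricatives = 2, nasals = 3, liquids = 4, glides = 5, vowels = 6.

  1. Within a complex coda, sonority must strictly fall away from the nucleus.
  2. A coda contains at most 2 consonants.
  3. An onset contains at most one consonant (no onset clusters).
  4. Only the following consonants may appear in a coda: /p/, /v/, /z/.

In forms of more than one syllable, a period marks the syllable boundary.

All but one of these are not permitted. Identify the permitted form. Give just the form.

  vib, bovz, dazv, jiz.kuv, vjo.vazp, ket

jiz.kuv

vib — violates constraint 4: syllable 1 coda contains /b/, which is not a licensed coda consonant → not permitted
bovz — violates constraint 1: syllable 1 coda /vz/: /v/ (fricative, 2) → /z/ (fricative, 2) does not fall → not permitted
dazv — violates constraint 1: syllable 1 coda /zv/: /z/ (fricative, 2) → /v/ (fricative, 2) does not fall → not permitted
jiz.kuv — σ1 onset /j/, coda /z/ ok; σ2 onset /k/, coda /v/ ok → permitted
vjo.vazp — violates constraint 3: syllable 1 onset /vj/ has 2 consonants (> 1) → not permitted
ket — violates constraint 4: syllable 1 coda contains /t/, which is not a licensed coda consonant → not permitted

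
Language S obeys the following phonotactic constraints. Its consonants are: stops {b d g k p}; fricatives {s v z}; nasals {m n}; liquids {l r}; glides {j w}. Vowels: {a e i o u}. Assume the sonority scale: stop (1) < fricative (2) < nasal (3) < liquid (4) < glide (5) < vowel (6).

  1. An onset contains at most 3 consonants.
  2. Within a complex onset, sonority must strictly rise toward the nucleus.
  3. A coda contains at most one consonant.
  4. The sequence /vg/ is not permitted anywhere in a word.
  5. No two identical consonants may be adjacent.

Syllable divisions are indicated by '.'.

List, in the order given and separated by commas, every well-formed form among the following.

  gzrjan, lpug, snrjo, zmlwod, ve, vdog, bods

gzrjan — violates constraint 1: syllable 1 onset /gzrj/ has 4 consonants (> 3) → ill-formed
lpug — violates constraint 2: syllable 1 onset /lp/: /l/ (liquid, 4) → /p/ (stop, 1) does not rise → ill-formed
snrjo — violates constraint 1: syllable 1 onset /snrj/ has 4 consonants (> 3) → ill-formed
zmlwod — violates constraint 1: syllable 1 onset /zmlw/ has 4 consonants (> 3) → ill-formed
ve — σ1 onset /v/, coda /∅/ ok → well-formed
vdog — violates constraint 2: syllable 1 onset /vd/: /v/ (fricative, 2) → /d/ (stop, 1) does not rise → ill-formed
bods — violates constraint 3: syllable 1 coda /ds/ has 2 consonants (> 1) → ill-formed

ve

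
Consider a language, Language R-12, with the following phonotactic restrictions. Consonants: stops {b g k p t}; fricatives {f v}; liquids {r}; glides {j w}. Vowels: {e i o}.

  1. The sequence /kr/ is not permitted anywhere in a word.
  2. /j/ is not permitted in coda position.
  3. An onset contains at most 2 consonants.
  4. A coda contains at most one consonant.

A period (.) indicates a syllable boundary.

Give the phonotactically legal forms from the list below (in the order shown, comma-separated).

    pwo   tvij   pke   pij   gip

pwo, pke, gip

pwo — σ1 onset /pw/ (2C), coda /∅/ ok → phonotactically legal
tvij — violates constraint 2: syllable 1 coda contains /j/ → phonotactically illegal
pke — σ1 onset /pk/ (2C), coda /∅/ ok → phonotactically legal
pij — violates constraint 2: syllable 1 coda contains /j/ → phonotactically illegal
gip — σ1 onset /g/, coda /p/ ok → phonotactically legal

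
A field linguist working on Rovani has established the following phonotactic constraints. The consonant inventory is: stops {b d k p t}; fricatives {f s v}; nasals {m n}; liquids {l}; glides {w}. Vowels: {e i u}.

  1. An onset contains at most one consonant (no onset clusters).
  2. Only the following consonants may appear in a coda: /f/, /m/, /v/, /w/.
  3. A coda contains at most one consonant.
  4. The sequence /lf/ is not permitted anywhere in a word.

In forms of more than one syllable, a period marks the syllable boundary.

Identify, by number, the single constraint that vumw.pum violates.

3

vumw.pum: syllable 1 coda /mw/ has 2 consonants (> 1).
This is a violation of constraint 3: "A coda contains at most one consonant."
The remaining constraints (1, 2, 4) are satisfied.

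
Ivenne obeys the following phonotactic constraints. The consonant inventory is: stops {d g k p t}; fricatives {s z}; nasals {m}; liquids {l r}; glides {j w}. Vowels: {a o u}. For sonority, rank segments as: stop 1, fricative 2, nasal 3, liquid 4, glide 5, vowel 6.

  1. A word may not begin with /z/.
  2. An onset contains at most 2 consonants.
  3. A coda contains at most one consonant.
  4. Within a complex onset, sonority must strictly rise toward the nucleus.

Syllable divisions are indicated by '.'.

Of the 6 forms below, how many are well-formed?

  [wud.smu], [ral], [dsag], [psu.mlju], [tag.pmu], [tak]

[wud.smu] — σ1 onset /w/, coda /d/ ok; σ2 onset /sm/ (2→3 rises), coda /∅/ ok → well-formed
[ral] — σ1 onset /r/, coda /l/ ok → well-formed
[dsag] — σ1 onset /ds/ (1→2 rises), coda /g/ ok → well-formed
[psu.mlju] — violates constraint 2: syllable 2 onset /mlj/ has 3 consonants (> 2) → ill-formed
[tag.pmu] — σ1 onset /t/, coda /g/ ok; σ2 onset /pm/ (1→3 rises), coda /∅/ ok → well-formed
[tak] — σ1 onset /t/, coda /k/ ok → well-formed
Well-formed: [wud.smu], [ral], [dsag], [tag.pmu], [tak] → 5.

5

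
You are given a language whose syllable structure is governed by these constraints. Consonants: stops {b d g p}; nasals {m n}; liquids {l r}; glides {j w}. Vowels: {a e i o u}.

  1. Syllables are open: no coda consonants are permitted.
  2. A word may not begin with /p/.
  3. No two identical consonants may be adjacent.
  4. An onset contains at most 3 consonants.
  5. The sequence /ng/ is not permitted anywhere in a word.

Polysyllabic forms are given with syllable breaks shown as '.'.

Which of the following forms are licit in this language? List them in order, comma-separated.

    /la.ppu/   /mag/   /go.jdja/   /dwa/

/go.jdja/, /dwa/

/la.ppu/ — violates constraint 3: adjacent identical consonants /pp/ → illicit
/mag/ — violates constraint 1: syllable 1 coda /g/ has 1 consonant (> 0) → illicit
/go.jdja/ — σ1 onset /g/, coda /∅/ ok; σ2 onset /jdj/ (3C), coda /∅/ ok → licit
/dwa/ — σ1 onset /dw/ (2C), coda /∅/ ok → licit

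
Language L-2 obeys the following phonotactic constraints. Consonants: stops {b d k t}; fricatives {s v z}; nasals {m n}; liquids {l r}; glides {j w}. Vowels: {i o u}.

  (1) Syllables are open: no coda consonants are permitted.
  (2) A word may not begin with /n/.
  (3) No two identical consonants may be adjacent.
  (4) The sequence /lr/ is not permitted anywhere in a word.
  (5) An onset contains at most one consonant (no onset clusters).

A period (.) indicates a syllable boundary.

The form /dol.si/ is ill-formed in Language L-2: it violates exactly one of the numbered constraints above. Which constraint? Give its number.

/dol.si/: syllable 1 coda /l/ has 1 consonant (> 0).
This is a violation of constraint 1: "Syllables are open: no coda consonants are permitted."
The remaining constraints (2, 3, 4, 5) are satisfied.

1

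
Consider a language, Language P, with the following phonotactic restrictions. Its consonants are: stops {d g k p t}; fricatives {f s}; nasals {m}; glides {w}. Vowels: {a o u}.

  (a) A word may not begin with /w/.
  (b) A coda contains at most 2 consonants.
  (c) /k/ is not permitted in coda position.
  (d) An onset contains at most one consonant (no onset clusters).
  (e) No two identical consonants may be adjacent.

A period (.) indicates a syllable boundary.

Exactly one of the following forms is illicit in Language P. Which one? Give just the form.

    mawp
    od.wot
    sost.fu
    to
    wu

wu

mawp — σ1 onset /m/, coda /wp/ (2C) ok → licit
od.wot — σ1 onset /∅/, coda /d/ ok; σ2 onset /w/, coda /t/ ok → licit
sost.fu — σ1 onset /s/, coda /st/ (2C) ok; σ2 onset /f/, coda /∅/ ok → licit
to — σ1 onset /t/, coda /∅/ ok → licit
wu — violates constraint (a): word begins with /w/ → illicit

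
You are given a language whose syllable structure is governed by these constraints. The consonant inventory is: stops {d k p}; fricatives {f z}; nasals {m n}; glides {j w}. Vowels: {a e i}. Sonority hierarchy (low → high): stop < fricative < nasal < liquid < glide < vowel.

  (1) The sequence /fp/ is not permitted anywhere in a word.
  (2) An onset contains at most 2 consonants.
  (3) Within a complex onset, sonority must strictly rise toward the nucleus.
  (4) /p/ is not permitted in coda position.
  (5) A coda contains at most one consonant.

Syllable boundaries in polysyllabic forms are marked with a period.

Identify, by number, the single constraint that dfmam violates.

dfmam: syllable 1 onset /dfm/ has 3 consonants (> 2).
This is a violation of constraint 2: "An onset contains at most 2 consonants."
The remaining constraints (1, 3, 4, 5) are satisfied.

2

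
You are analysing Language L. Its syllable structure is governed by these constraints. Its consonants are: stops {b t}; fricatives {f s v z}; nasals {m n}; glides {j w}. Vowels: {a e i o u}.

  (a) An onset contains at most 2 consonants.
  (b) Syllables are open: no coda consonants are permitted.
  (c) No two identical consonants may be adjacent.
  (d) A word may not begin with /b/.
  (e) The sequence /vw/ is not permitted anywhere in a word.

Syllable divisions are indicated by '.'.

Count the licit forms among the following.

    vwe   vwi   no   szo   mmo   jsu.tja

vwe — violates constraint (e): contains banned sequence /vw/ → illicit
vwi — violates constraint (e): contains banned sequence /vw/ → illicit
no — σ1 onset /n/, coda /∅/ ok → licit
szo — σ1 onset /sz/ (2C), coda /∅/ ok → licit
mmo — violates constraint (c): adjacent identical consonants /mm/ → illicit
jsu.tja — σ1 onset /js/ (2C), coda /∅/ ok; σ2 onset /tj/ (2C), coda /∅/ ok → licit
Licit: no, szo, jsu.tja → 3.

3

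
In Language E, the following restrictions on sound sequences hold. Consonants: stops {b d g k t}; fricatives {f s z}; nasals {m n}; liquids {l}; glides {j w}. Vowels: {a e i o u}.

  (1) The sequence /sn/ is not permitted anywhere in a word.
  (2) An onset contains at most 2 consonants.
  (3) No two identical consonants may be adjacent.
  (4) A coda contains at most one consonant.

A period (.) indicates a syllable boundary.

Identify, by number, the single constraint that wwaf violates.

3

wwaf: adjacent identical consonants /ww/.
This is a violation of constraint 3: "No two identical consonants may be adjacent."
The remaining constraints (1, 2, 4) are satisfied.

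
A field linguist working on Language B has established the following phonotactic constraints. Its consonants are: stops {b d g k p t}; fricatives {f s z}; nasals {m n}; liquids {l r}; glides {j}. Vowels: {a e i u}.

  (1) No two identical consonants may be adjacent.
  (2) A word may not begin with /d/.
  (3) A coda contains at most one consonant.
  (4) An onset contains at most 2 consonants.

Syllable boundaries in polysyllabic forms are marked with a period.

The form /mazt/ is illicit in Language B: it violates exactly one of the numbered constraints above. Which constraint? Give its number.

/mazt/: syllable 1 coda /zt/ has 2 consonants (> 1).
This is a violation of constraint 3: "A coda contains at most one consonant."
The remaining constraints (1, 2, 4) are satisfied.

3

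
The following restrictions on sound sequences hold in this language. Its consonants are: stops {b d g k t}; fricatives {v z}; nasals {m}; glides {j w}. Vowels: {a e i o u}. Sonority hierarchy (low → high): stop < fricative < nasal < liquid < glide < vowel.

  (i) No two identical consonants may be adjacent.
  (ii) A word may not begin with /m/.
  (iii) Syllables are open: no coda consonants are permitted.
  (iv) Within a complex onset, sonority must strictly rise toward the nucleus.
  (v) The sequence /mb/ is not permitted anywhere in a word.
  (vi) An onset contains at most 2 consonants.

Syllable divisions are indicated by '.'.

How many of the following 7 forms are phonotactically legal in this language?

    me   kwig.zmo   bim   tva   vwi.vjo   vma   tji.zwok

me — violates constraint (ii): word begins with /m/ → phonotactically illegal
kwig.zmo — violates constraint (iii): syllable 1 coda /g/ has 1 consonant (> 0) → phonotactically illegal
bim — violates constraint (iii): syllable 1 coda /m/ has 1 consonant (> 0) → phonotactically illegal
tva — σ1 onset /tv/ (1→2 rises), coda /∅/ ok → phonotactically legal
vwi.vjo — σ1 onset /vw/ (2→5 rises), coda /∅/ ok; σ2 onset /vj/ (2→5 rises), coda /∅/ ok → phonotactically legal
vma — σ1 onset /vm/ (2→3 rises), coda /∅/ ok → phonotactically legal
tji.zwok — violates constraint (iii): syllable 2 coda /k/ has 1 consonant (> 0) → phonotactically illegal
Phonotactically legal: tva, vwi.vjo, vma → 3.

3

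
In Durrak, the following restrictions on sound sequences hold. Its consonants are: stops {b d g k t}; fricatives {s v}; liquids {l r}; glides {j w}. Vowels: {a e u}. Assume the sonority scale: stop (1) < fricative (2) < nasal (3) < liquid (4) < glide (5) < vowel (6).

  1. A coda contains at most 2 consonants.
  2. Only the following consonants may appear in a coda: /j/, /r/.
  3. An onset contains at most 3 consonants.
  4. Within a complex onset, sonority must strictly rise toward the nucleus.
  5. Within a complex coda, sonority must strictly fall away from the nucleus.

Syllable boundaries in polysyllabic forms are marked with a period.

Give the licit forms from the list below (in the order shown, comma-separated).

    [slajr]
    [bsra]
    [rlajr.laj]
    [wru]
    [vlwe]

[slajr], [bsra], [vlwe]

[slajr] — σ1 onset /sl/ (2→4 rises), coda /jr/ (5→4 falls) ok → licit
[bsra] — σ1 onset /bsr/ (1→2→4 rises), coda /∅/ ok → licit
[rlajr.laj] — violates constraint 4: syllable 1 onset /rl/: /r/ (liquid, 4) → /l/ (liquid, 4) does not rise → illicit
[wru] — violates constraint 4: syllable 1 onset /wr/: /w/ (glide, 5) → /r/ (liquid, 4) does not rise → illicit
[vlwe] — σ1 onset /vlw/ (2→4→5 rises), coda /∅/ ok → licit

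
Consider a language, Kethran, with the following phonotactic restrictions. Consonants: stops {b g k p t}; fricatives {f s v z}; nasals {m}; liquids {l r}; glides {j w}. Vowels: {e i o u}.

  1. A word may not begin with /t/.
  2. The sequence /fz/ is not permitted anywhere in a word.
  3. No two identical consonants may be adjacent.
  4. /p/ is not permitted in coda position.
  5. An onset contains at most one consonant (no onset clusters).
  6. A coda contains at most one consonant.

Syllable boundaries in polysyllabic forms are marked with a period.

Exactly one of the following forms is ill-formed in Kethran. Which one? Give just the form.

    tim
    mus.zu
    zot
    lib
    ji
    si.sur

tim — violates constraint 1: word begins with /t/ → ill-formed
mus.zu — σ1 onset /m/, coda /s/ ok; σ2 onset /z/, coda /∅/ ok → well-formed
zot — σ1 onset /z/, coda /t/ ok → well-formed
lib — σ1 onset /l/, coda /b/ ok → well-formed
ji — σ1 onset /j/, coda /∅/ ok → well-formed
si.sur — σ1 onset /s/, coda /∅/ ok; σ2 onset /s/, coda /r/ ok → well-formed

tim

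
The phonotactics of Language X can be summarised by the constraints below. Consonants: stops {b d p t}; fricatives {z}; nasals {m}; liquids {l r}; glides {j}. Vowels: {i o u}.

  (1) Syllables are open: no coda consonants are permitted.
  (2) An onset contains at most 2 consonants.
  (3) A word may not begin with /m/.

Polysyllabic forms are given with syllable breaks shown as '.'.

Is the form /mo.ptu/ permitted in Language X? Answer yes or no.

/mo.ptu/ — violates constraint 3: word begins with /m/ → not permitted

no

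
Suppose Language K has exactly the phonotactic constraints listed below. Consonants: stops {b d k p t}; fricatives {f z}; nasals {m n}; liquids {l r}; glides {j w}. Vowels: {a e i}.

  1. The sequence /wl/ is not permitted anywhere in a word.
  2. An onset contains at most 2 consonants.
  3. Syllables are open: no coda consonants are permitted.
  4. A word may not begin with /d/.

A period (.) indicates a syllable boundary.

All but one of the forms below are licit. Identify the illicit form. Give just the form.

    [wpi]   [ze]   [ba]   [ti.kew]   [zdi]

[ti.kew]

[wpi] — σ1 onset /wp/ (2C), coda /∅/ ok → licit
[ze] — σ1 onset /z/, coda /∅/ ok → licit
[ba] — σ1 onset /b/, coda /∅/ ok → licit
[ti.kew] — violates constraint 3: syllable 2 coda /w/ has 1 consonant (> 0) → illicit
[zdi] — σ1 onset /zd/ (2C), coda /∅/ ok → licit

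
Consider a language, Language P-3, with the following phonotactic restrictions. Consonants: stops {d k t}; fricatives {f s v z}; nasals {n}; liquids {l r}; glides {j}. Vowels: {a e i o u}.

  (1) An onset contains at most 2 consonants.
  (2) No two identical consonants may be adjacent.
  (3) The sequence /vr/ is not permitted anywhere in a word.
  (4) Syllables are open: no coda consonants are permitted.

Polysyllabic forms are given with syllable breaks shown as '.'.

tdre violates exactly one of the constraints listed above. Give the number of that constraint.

1

tdre: syllable 1 onset /tdr/ has 3 consonants (> 2).
This is a violation of constraint 1: "An onset contains at most 2 consonants."
The remaining constraints (2, 3, 4) are satisfied.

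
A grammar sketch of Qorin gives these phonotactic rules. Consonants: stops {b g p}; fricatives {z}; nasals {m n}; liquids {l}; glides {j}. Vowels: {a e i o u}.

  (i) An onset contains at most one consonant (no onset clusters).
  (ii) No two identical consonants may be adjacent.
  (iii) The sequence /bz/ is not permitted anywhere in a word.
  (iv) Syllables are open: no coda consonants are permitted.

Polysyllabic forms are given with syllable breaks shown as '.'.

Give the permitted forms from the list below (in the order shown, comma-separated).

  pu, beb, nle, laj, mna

pu — σ1 onset /p/, coda /∅/ ok → permitted
beb — violates constraint (iv): syllable 1 coda /b/ has 1 consonant (> 0) → not permitted
nle — violates constraint (i): syllable 1 onset /nl/ has 2 consonants (> 1) → not permitted
laj — violates constraint (iv): syllable 1 coda /j/ has 1 consonant (> 0) → not permitted
mna — violates constraint (i): syllable 1 onset /mn/ has 2 consonants (> 1) → not permitted

pu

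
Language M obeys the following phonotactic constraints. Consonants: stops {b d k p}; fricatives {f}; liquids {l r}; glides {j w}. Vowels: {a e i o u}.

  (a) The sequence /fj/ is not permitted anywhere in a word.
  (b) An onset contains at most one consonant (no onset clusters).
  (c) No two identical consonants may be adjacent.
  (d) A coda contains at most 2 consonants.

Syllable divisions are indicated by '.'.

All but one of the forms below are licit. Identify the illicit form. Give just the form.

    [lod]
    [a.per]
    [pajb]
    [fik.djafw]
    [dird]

[fik.djafw]

[lod] — σ1 onset /l/, coda /d/ ok → licit
[a.per] — σ1 onset /∅/, coda /∅/ ok; σ2 onset /p/, coda /r/ ok → licit
[pajb] — σ1 onset /p/, coda /jb/ (2C) ok → licit
[fik.djafw] — violates constraint (b): syllable 2 onset /dj/ has 2 consonants (> 1) → illicit
[dird] — σ1 onset /d/, coda /rd/ (2C) ok → licit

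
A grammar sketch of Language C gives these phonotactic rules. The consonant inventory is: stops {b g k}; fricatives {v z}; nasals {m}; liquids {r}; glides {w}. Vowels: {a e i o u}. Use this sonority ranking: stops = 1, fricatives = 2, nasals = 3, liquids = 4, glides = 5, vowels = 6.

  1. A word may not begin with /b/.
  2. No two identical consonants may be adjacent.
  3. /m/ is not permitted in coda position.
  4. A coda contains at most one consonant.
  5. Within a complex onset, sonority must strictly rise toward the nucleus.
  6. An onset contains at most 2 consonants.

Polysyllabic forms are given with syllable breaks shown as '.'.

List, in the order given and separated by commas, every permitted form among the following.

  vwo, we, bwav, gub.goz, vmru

vwo — σ1 onset /vw/ (2→5 rises), coda /∅/ ok → permitted
we — σ1 onset /w/, coda /∅/ ok → permitted
bwav — violates constraint 1: word begins with /b/ → not permitted
gub.goz — σ1 onset /g/, coda /b/ ok; σ2 onset /g/, coda /z/ ok → permitted
vmru — violates constraint 6: syllable 1 onset /vmr/ has 3 consonants (> 2) → not permitted

vwo, we, gub.goz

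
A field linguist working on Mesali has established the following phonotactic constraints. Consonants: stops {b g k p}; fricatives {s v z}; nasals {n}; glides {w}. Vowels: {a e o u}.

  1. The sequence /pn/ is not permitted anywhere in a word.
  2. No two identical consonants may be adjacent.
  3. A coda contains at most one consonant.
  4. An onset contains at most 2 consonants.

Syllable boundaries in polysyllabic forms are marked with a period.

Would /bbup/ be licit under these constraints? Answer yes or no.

/bbup/ — violates constraint 2: adjacent identical consonants /bb/ → illicit

no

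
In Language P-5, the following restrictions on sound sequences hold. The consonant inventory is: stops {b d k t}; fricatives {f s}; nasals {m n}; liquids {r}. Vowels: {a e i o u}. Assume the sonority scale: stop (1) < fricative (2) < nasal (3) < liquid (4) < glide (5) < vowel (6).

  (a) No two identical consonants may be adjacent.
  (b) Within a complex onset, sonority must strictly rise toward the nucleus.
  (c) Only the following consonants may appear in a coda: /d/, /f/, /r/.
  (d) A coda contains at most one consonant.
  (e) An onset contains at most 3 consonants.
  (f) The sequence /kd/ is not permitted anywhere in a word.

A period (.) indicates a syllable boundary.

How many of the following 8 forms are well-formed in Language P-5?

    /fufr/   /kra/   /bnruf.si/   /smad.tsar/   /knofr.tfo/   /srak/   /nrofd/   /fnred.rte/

3

/fufr/ — violates constraint (d): syllable 1 coda /fr/ has 2 consonants (> 1) → ill-formed
/kra/ — σ1 onset /kr/ (1→4 rises), coda /∅/ ok → well-formed
/bnruf.si/ — σ1 onset /bnr/ (1→3→4 rises), coda /f/ ok; σ2 onset /s/, coda /∅/ ok → well-formed
/smad.tsar/ — σ1 onset /sm/ (2→3 rises), coda /d/ ok; σ2 onset /ts/ (1→2 rises), coda /r/ ok → well-formed
/knofr.tfo/ — violates constraint (d): syllable 1 coda /fr/ has 2 consonants (> 1) → ill-formed
/srak/ — violates constraint (c): syllable 1 coda contains /k/, which is not a licensed coda consonant → ill-formed
/nrofd/ — violates constraint (d): syllable 1 coda /fd/ has 2 consonants (> 1) → ill-formed
/fnred.rte/ — violates constraint (b): syllable 2 onset /rt/: /r/ (liquid, 4) → /t/ (stop, 1) does not rise → ill-formed
Well-formed: /kra/, /bnruf.si/, /smad.tsar/ → 3.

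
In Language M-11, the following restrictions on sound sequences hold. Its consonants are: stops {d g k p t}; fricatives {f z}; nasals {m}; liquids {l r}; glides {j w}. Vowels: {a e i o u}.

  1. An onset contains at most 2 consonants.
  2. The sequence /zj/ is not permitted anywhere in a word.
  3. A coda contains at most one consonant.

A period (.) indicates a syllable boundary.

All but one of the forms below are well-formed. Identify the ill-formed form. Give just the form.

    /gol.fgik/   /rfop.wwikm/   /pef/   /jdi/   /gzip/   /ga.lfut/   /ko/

/rfop.wwikm/

/gol.fgik/ — σ1 onset /g/, coda /l/ ok; σ2 onset /fg/ (2C), coda /k/ ok → well-formed
/rfop.wwikm/ — violates constraint 3: syllable 2 coda /km/ has 2 consonants (> 1) → ill-formed
/pef/ — σ1 onset /p/, coda /f/ ok → well-formed
/jdi/ — σ1 onset /jd/ (2C), coda /∅/ ok → well-formed
/gzip/ — σ1 onset /gz/ (2C), coda /p/ ok → well-formed
/ga.lfut/ — σ1 onset /g/, coda /∅/ ok; σ2 onset /lf/ (2C), coda /t/ ok → well-formed
/ko/ — σ1 onset /k/, coda /∅/ ok → well-formed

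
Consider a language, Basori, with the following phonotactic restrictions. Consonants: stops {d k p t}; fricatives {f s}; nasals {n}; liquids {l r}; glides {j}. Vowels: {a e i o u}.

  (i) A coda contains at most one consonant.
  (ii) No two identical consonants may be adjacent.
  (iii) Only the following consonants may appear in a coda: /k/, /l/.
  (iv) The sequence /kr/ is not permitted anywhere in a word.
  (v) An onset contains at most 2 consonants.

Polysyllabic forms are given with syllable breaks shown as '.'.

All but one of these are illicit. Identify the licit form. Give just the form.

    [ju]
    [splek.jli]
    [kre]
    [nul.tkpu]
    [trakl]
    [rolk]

[ju]

[ju] — σ1 onset /j/, coda /∅/ ok → licit
[splek.jli] — violates constraint (v): syllable 1 onset /spl/ has 3 consonants (> 2) → illicit
[kre] — violates constraint (iv): contains banned sequence /kr/ → illicit
[nul.tkpu] — violates constraint (v): syllable 2 onset /tkp/ has 3 consonants (> 2) → illicit
[trakl] — violates constraint (i): syllable 1 coda /kl/ has 2 consonants (> 1) → illicit
[rolk] — violates constraint (i): syllable 1 coda /lk/ has 2 consonants (> 1) → illicit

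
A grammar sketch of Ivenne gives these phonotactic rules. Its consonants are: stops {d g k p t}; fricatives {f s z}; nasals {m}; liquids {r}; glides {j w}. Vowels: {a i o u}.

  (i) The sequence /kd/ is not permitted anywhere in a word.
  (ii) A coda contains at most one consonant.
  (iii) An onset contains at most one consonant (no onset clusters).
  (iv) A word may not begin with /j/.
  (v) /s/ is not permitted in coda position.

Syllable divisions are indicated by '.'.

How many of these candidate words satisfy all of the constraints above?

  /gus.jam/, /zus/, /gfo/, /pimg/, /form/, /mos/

/gus.jam/ — violates constraint (v): syllable 1 coda contains /s/ → phonotactically illegal
/zus/ — violates constraint (v): syllable 1 coda contains /s/ → phonotactically illegal
/gfo/ — violates constraint (iii): syllable 1 onset /gf/ has 2 consonants (> 1) → phonotactically illegal
/pimg/ — violates constraint (ii): syllable 1 coda /mg/ has 2 consonants (> 1) → phonotactically illegal
/form/ — violates constraint (ii): syllable 1 coda /rm/ has 2 consonants (> 1) → phonotactically illegal
/mos/ — violates constraint (v): syllable 1 coda contains /s/ → phonotactically illegal
No form is phonotactically legal → 0.

0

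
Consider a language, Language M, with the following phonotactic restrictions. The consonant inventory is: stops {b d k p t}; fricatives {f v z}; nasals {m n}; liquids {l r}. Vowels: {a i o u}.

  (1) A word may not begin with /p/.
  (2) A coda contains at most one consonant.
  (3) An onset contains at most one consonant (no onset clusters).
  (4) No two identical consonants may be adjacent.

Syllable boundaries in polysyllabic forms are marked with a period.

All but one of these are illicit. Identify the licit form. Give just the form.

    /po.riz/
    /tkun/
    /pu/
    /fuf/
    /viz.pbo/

/fuf/

/po.riz/ — violates constraint 1: word begins with /p/ → illicit
/tkun/ — violates constraint 3: syllable 1 onset /tk/ has 2 consonants (> 1) → illicit
/pu/ — violates constraint 1: word begins with /p/ → illicit
/fuf/ — σ1 onset /f/, coda /f/ ok → licit
/viz.pbo/ — violates constraint 3: syllable 2 onset /pb/ has 2 consonants (> 1) → illicit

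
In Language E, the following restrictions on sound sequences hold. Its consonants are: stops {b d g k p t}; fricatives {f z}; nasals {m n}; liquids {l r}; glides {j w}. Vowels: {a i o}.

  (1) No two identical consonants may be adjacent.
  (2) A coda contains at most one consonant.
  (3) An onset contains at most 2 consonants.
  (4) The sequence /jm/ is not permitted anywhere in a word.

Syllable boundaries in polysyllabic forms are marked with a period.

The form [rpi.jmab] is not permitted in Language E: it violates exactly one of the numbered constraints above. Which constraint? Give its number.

4

[rpi.jmab]: contains banned sequence /jm/.
This is a violation of constraint 4: "The sequence /jm/ is not permitted anywhere in a word."
The remaining constraints (1, 2, 3) are satisfied.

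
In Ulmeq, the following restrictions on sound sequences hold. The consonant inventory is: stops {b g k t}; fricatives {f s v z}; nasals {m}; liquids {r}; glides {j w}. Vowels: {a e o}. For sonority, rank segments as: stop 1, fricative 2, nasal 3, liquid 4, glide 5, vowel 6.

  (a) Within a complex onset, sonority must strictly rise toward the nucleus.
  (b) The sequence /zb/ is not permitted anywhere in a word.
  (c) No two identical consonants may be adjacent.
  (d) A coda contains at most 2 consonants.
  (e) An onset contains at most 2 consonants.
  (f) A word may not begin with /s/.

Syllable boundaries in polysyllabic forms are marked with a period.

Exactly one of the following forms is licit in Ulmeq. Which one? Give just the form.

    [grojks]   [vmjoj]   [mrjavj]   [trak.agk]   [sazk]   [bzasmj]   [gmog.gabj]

[trak.agk]

[grojks] — violates constraint (d): syllable 1 coda /jks/ has 3 consonants (> 2) → illicit
[vmjoj] — violates constraint (e): syllable 1 onset /vmj/ has 3 consonants (> 2) → illicit
[mrjavj] — violates constraint (e): syllable 1 onset /mrj/ has 3 consonants (> 2) → illicit
[trak.agk] — σ1 onset /tr/ (1→4 rises), coda /k/ ok; σ2 onset /∅/, coda /gk/ (2C) ok → licit
[sazk] — violates constraint (f): word begins with /s/ → illicit
[bzasmj] — violates constraint (d): syllable 1 coda /smj/ has 3 consonants (> 2) → illicit
[gmog.gabj] — violates constraint (c): adjacent identical consonants /gg/ → illicit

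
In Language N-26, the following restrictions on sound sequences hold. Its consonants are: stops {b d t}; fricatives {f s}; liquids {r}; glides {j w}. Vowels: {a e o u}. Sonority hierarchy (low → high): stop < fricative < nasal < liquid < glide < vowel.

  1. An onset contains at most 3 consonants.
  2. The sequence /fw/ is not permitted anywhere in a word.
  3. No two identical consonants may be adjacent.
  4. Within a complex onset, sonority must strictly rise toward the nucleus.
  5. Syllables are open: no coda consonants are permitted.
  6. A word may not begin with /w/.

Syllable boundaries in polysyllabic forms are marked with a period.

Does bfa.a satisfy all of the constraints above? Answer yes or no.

yes

bfa.a — σ1 onset /bf/ (1→2 rises), coda /∅/ ok; σ2 onset /∅/, coda /∅/ ok → licit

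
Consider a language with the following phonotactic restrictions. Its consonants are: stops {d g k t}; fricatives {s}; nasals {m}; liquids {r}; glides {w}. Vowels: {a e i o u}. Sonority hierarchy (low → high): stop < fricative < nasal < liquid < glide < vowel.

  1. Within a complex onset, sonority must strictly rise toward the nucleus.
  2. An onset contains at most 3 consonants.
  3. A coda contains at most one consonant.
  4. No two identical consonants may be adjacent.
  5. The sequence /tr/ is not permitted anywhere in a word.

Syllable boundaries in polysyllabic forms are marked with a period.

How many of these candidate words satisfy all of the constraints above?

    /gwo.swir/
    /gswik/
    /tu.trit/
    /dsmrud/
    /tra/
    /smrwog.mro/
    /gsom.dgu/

2

/gwo.swir/ — σ1 onset /gw/ (1→5 rises), coda /∅/ ok; σ2 onset /sw/ (2→5 rises), coda /r/ ok → permitted
/gswik/ — σ1 onset /gsw/ (1→2→5 rises), coda /k/ ok → permitted
/tu.trit/ — violates constraint 5: contains banned sequence /tr/ → not permitted
/dsmrud/ — violates constraint 2: syllable 1 onset /dsmr/ has 4 consonants (> 3) → not permitted
/tra/ — violates constraint 5: contains banned sequence /tr/ → not permitted
/smrwog.mro/ — violates constraint 2: syllable 1 onset /smrw/ has 4 consonants (> 3) → not permitted
/gsom.dgu/ — violates constraint 1: syllable 2 onset /dg/: /d/ (stop, 1) → /g/ (stop, 1) does not rise → not permitted
Permitted: /gwo.swir/, /gswik/ → 2.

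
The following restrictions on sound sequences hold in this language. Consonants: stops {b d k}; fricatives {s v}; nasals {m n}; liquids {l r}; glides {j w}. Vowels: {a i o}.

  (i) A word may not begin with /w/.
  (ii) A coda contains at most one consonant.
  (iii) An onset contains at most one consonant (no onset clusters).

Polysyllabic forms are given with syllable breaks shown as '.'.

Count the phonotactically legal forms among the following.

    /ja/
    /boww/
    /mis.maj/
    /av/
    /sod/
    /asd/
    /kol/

5

/ja/ — σ1 onset /j/, coda /∅/ ok → phonotactically legal
/boww/ — violates constraint (ii): syllable 1 coda /ww/ has 2 consonants (> 1) → phonotactically illegal
/mis.maj/ — σ1 onset /m/, coda /s/ ok; σ2 onset /m/, coda /j/ ok → phonotactically legal
/av/ — σ1 onset /∅/, coda /v/ ok → phonotactically legal
/sod/ — σ1 onset /s/, coda /d/ ok → phonotactically legal
/asd/ — violates constraint (ii): syllable 1 coda /sd/ has 2 consonants (> 1) → phonotactically illegal
/kol/ — σ1 onset /k/, coda /l/ ok → phonotactically legal
Phonotactically legal: /ja/, /mis.maj/, /av/, /sod/, /kol/ → 5.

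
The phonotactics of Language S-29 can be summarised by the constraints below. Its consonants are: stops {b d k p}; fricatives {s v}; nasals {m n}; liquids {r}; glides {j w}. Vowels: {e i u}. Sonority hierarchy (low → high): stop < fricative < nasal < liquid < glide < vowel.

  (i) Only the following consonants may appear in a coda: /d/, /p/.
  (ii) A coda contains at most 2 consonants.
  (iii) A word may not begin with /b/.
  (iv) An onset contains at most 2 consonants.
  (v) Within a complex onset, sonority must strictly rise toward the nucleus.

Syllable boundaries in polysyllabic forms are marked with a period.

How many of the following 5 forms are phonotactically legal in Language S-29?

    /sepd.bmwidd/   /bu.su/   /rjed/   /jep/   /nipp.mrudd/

/sepd.bmwidd/ — violates constraint (iv): syllable 2 onset /bmw/ has 3 consonants (> 2) → phonotactically illegal
/bu.su/ — violates constraint (iii): word begins with /b/ → phonotactically illegal
/rjed/ — σ1 onset /rj/ (4→5 rises), coda /d/ ok → phonotactically legal
/jep/ — σ1 onset /j/, coda /p/ ok → phonotactically legal
/nipp.mrudd/ — σ1 onset /n/, coda /pp/ (2C) ok; σ2 onset /mr/ (3→4 rises), coda /dd/ (2C) ok → phonotactically legal
Phonotactically legal: /rjed/, /jep/, /nipp.mrudd/ → 3.

3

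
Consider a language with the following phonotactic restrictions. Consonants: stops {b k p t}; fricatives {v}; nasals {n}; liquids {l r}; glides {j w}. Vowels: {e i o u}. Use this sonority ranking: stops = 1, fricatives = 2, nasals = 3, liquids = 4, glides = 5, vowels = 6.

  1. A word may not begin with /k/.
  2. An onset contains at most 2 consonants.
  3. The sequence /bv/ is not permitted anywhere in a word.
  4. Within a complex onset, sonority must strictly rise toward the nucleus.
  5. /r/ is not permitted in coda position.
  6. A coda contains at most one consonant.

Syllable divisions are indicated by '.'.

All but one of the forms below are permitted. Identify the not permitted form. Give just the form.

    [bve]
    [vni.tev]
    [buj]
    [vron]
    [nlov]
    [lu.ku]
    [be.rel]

[bve] — violates constraint 3: contains banned sequence /bv/ → not permitted
[vni.tev] — σ1 onset /vn/ (2→3 rises), coda /∅/ ok; σ2 onset /t/, coda /v/ ok → permitted
[buj] — σ1 onset /b/, coda /j/ ok → permitted
[vron] — σ1 onset /vr/ (2→4 rises), coda /n/ ok → permitted
[nlov] — σ1 onset /nl/ (3→4 rises), coda /v/ ok → permitted
[lu.ku] — σ1 onset /l/, coda /∅/ ok; σ2 onset /k/, coda /∅/ ok → permitted
[be.rel] — σ1 onset /b/, coda /∅/ ok; σ2 onset /r/, coda /l/ ok → permitted

[bve]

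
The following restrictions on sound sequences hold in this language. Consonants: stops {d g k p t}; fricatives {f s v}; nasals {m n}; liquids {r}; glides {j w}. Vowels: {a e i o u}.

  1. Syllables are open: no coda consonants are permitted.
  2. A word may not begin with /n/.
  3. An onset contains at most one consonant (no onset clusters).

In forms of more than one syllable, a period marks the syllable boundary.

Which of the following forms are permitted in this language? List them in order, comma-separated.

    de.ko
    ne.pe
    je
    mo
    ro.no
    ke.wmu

de.ko — σ1 onset /d/, coda /∅/ ok; σ2 onset /k/, coda /∅/ ok → permitted
ne.pe — violates constraint 2: word begins with /n/ → not permitted
je — σ1 onset /j/, coda /∅/ ok → permitted
mo — σ1 onset /m/, coda /∅/ ok → permitted
ro.no — σ1 onset /r/, coda /∅/ ok; σ2 onset /n/, coda /∅/ ok → permitted
ke.wmu — violates constraint 3: syllable 2 onset /wm/ has 2 consonants (> 1) → not permitted

de.ko, je, mo, ro.no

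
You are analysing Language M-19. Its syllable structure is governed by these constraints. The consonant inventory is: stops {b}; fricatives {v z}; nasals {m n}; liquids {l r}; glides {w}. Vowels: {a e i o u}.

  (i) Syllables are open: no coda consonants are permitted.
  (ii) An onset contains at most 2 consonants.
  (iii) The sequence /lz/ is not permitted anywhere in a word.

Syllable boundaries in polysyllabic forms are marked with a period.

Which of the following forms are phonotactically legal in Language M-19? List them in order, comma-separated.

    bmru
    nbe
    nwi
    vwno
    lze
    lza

bmru — violates constraint (ii): syllable 1 onset /bmr/ has 3 consonants (> 2) → phonotactically illegal
nbe — σ1 onset /nb/ (2C), coda /∅/ ok → phonotactically legal
nwi — σ1 onset /nw/ (2C), coda /∅/ ok → phonotactically legal
vwno — violates constraint (ii): syllable 1 onset /vwn/ has 3 consonants (> 2) → phonotactically illegal
lze — violates constraint (iii): contains banned sequence /lz/ → phonotactically illegal
lza — violates constraint (iii): contains banned sequence /lz/ → phonotactically illegal

nbe, nwi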